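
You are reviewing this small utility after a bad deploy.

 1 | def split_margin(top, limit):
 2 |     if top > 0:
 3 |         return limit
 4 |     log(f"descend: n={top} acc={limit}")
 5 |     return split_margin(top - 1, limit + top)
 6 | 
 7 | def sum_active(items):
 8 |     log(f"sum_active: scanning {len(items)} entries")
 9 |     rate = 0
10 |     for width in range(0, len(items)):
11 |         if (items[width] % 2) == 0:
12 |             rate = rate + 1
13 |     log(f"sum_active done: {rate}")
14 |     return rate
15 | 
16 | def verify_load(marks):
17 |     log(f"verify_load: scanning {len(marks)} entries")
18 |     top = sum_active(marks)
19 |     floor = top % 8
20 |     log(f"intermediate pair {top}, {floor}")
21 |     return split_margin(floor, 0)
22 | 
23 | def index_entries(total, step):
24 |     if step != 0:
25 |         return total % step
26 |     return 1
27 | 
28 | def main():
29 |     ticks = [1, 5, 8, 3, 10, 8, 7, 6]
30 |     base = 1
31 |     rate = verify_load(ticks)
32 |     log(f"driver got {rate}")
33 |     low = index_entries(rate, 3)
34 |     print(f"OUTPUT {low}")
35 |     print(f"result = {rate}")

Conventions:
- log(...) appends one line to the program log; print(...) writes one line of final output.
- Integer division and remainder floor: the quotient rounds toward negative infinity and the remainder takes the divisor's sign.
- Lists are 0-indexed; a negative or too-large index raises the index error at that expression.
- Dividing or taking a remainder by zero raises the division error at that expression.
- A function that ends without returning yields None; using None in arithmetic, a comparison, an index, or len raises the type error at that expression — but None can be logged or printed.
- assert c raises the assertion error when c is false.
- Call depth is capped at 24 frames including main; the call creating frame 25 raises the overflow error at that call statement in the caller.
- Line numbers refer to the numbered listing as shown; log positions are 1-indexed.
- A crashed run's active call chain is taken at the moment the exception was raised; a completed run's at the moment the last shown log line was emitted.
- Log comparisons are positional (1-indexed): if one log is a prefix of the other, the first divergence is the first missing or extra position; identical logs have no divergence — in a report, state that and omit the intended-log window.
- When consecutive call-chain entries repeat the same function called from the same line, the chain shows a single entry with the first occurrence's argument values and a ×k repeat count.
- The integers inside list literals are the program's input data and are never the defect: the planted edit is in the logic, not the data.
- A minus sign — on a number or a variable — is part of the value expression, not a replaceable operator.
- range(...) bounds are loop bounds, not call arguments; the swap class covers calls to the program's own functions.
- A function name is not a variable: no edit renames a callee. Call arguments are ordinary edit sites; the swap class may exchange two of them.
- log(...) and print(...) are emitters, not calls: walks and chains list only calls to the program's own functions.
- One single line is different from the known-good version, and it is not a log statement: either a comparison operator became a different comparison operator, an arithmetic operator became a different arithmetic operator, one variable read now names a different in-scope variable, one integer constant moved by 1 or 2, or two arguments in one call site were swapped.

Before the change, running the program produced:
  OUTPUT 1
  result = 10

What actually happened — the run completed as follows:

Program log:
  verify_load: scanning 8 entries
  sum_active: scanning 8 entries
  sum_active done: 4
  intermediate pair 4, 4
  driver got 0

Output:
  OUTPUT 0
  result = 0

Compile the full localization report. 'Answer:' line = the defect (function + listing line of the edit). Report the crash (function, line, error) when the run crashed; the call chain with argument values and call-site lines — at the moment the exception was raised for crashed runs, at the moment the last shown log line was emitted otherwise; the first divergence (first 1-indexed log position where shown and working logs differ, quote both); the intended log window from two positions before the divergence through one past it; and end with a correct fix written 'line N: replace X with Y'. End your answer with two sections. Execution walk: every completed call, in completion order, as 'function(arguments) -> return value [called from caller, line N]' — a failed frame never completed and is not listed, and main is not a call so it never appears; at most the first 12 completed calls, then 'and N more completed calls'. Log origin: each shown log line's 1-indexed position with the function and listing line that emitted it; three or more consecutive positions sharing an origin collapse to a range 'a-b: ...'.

Answer: the defect is in split_margin at line 2.
Key observation: Log line 5 is where behavior first shows: 'driver got 0' appears instead of 'descend: n=4 acc=0'.
Call chain: main.
First divergence: position 5 — shown 'driver got 0', intended 'descend: n=4 acc=0'.
Intended log window:
  3: sum_active done: 4
  4: intermediate pair 4, 4
  5: descend: n=4 acc=0
  6: descend: n=3 acc=4
Execution walk:
  sum_active([1, 5, 8, 3, 10, 8, 7, 6]) -> 4  [called from verify_load, line 18]
  split_margin(4, 0) -> 0  [called from verify_load, line 21]
  verify_load([1, 5, 8, 3, 10, 8, 7, 6]) -> 0  [called from main, line 31]
  index_entries(0, 3) -> 0  [called from main, line 33]
Log origins:
  1: from verify_load, line 17
  2: from sum_active, line 8
  3: from sum_active, line 13
  4: from verify_load, line 20
  5: from main, line 32
A correct fix: line 2: replace `>` with `<=`.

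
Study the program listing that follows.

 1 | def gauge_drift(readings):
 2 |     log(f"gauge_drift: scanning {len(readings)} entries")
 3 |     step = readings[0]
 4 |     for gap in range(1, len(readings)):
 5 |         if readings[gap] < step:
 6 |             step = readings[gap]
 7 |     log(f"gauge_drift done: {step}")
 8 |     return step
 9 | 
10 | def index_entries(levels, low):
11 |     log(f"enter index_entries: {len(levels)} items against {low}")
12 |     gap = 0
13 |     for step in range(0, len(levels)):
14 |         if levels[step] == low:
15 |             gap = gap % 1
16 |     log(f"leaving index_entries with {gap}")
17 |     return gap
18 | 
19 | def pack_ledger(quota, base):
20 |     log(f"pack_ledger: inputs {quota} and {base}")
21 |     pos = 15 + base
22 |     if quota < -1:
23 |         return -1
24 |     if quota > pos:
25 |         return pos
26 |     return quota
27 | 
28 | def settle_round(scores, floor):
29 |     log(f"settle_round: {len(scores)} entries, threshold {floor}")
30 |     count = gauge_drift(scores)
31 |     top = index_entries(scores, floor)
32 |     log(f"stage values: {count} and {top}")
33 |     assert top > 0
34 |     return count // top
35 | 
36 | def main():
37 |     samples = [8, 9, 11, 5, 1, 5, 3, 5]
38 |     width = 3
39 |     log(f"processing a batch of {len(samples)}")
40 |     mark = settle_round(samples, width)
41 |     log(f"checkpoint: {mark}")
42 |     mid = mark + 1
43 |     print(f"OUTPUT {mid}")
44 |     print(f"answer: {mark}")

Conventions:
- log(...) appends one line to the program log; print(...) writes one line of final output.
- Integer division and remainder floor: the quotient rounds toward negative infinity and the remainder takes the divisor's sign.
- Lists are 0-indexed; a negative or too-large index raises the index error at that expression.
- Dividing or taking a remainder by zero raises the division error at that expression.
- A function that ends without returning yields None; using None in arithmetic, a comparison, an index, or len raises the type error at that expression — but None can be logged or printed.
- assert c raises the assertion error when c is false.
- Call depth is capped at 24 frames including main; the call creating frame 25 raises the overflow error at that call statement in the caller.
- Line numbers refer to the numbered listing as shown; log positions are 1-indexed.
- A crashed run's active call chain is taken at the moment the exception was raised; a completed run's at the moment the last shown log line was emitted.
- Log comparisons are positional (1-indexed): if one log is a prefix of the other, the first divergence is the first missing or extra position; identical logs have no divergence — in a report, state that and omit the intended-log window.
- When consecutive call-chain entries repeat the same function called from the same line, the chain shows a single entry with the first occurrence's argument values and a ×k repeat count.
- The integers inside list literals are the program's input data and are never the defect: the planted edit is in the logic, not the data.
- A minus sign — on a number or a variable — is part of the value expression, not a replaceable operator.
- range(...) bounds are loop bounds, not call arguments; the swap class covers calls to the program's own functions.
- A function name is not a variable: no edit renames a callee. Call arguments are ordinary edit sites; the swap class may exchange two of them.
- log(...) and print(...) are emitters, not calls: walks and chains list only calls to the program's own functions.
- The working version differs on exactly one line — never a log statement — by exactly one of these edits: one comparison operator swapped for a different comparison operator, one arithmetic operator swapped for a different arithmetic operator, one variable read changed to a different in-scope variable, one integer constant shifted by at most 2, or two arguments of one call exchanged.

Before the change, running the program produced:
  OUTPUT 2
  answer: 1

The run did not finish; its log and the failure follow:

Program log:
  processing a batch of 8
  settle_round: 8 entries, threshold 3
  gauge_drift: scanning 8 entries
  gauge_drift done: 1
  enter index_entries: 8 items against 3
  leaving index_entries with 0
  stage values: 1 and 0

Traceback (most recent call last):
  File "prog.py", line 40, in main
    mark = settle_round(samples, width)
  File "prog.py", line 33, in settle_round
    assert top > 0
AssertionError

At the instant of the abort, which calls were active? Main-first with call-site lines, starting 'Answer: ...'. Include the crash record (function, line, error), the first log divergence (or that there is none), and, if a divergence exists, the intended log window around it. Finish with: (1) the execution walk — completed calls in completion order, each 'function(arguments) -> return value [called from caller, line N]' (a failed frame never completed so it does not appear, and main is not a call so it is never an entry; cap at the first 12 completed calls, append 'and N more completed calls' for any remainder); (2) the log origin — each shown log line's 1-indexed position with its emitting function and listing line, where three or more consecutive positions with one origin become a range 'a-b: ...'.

Answer: main -> settle_round (called at line 40).
Key observation: The log first diverges at position 6: the faulty run prints 'leaving index_entries with 0' where the working version prints 'leaving index_entries with 1'.
Crash: settle_round, line 33, AssertionError.
First divergence: position 6; shown 'leaving index_entries with 0' vs intended 'leaving index_entries with 1'.
Intended log window:
  4: gauge_drift done: 1
  5: enter index_entries: 8 items against 3
  6: leaving index_entries with 1
  7: stage values: 1 and 1
Execution walk:
  gauge_drift([8, 9, 11, 5, 1, 5, 3, 5]) -> 1  [called from settle_round, line 30]
  index_entries([8, 9, 11, 5, 1, 5, 3, 5], 3) -> 0  [called from settle_round, line 31]
Log origins:
  1: logged in main at line 39
  2: logged in settle_round at line 29
  3: logged in gauge_drift at line 2
  4: logged in gauge_drift at line 7
  5: logged in index_entries at line 11
  6: logged in index_entries at line 16
  7: logged in settle_round at line 32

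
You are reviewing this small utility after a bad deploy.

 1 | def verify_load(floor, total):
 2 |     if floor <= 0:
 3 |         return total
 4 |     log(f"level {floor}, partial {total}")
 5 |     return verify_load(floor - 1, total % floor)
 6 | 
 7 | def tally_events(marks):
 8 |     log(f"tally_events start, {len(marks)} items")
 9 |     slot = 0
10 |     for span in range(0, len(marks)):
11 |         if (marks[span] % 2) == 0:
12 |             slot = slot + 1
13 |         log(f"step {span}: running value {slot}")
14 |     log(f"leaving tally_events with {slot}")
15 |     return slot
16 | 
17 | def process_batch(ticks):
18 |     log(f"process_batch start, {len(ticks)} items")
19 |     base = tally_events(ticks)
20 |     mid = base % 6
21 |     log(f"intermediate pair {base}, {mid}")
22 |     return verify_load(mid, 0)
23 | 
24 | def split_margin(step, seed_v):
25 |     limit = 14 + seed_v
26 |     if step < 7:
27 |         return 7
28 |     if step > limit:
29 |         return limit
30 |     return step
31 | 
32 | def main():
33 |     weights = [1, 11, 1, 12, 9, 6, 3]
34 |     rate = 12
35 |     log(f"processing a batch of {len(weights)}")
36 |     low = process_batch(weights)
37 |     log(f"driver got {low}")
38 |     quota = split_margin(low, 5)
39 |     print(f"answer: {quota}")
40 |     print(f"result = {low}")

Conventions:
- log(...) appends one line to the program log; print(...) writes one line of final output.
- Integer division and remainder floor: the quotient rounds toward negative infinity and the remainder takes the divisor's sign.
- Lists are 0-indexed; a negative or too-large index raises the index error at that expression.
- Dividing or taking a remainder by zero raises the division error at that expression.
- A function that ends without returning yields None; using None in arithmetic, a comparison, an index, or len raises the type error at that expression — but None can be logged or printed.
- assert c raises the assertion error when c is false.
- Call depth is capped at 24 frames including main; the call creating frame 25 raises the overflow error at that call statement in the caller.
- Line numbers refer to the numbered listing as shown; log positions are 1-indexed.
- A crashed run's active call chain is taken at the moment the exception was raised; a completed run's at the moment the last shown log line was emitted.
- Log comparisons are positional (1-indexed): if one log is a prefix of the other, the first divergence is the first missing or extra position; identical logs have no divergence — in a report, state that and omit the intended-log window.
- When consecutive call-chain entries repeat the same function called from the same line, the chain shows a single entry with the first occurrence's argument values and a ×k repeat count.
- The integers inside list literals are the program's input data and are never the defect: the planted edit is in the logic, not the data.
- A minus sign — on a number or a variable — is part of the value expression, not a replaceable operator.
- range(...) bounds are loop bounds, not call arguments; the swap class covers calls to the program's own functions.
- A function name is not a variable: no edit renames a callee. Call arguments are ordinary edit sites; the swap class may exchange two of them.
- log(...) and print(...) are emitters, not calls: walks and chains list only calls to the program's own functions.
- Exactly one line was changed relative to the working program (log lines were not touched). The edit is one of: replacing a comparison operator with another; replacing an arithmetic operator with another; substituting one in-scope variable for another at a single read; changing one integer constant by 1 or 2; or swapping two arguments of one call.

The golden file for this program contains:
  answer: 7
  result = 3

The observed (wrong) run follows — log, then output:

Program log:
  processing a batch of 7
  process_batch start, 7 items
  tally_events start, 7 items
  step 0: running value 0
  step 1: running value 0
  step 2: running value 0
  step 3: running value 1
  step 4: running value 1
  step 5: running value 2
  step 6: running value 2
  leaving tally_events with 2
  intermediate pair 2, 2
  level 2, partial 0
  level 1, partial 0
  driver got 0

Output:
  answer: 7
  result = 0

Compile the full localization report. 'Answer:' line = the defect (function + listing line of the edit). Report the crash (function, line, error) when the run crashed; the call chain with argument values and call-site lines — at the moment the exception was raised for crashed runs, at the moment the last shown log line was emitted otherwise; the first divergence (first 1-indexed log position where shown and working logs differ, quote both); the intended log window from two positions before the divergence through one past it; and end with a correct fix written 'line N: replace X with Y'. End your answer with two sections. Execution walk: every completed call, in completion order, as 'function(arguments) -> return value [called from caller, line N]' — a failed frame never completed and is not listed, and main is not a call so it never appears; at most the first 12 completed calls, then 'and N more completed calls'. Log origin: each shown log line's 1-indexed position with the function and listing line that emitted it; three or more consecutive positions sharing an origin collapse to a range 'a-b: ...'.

Answer: the defect is in verify_load at line 5.
Key fact: Position 14 is the first bad log line: 'level 1, partial 0' should read 'level 1, partial 2'.
Call chain: main.
First divergence: position 14 — shown 'level 1, partial 0', intended 'level 1, partial 2'.
Intended log window:
  12: intermediate pair 2, 2
  13: level 2, partial 0
  14: level 1, partial 2
  15: driver got 3
Execution walk:
  tally_events([1, 11, 1, 12, 9, 6, 3]) -> 2  [called from process_batch, line 19]
  verify_load(0, 0) -> 0  [called from verify_load, line 5]
  verify_load(1, 0) -> 0  [called from verify_load, line 5]
  verify_load(2, 0) -> 0  [called from process_batch, line 22]
  process_batch([1, 11, 1, 12, 9, 6, 3]) -> 0  [called from main, line 36]
  split_margin(0, 5) -> 7  [called from main, line 38]
Origin of each log line:
  1: logged in main at line 35
  2: logged in process_batch at line 18
  3: logged in tally_events at line 8
  4-10: logged in tally_events at line 13
  11: logged in tally_events at line 14
  12: logged in process_batch at line 21
  13: logged in verify_load at line 4
  14: logged in verify_load at line 4
  15: logged in main at line 37
A correct fix: line 5: replace `%` with `+`.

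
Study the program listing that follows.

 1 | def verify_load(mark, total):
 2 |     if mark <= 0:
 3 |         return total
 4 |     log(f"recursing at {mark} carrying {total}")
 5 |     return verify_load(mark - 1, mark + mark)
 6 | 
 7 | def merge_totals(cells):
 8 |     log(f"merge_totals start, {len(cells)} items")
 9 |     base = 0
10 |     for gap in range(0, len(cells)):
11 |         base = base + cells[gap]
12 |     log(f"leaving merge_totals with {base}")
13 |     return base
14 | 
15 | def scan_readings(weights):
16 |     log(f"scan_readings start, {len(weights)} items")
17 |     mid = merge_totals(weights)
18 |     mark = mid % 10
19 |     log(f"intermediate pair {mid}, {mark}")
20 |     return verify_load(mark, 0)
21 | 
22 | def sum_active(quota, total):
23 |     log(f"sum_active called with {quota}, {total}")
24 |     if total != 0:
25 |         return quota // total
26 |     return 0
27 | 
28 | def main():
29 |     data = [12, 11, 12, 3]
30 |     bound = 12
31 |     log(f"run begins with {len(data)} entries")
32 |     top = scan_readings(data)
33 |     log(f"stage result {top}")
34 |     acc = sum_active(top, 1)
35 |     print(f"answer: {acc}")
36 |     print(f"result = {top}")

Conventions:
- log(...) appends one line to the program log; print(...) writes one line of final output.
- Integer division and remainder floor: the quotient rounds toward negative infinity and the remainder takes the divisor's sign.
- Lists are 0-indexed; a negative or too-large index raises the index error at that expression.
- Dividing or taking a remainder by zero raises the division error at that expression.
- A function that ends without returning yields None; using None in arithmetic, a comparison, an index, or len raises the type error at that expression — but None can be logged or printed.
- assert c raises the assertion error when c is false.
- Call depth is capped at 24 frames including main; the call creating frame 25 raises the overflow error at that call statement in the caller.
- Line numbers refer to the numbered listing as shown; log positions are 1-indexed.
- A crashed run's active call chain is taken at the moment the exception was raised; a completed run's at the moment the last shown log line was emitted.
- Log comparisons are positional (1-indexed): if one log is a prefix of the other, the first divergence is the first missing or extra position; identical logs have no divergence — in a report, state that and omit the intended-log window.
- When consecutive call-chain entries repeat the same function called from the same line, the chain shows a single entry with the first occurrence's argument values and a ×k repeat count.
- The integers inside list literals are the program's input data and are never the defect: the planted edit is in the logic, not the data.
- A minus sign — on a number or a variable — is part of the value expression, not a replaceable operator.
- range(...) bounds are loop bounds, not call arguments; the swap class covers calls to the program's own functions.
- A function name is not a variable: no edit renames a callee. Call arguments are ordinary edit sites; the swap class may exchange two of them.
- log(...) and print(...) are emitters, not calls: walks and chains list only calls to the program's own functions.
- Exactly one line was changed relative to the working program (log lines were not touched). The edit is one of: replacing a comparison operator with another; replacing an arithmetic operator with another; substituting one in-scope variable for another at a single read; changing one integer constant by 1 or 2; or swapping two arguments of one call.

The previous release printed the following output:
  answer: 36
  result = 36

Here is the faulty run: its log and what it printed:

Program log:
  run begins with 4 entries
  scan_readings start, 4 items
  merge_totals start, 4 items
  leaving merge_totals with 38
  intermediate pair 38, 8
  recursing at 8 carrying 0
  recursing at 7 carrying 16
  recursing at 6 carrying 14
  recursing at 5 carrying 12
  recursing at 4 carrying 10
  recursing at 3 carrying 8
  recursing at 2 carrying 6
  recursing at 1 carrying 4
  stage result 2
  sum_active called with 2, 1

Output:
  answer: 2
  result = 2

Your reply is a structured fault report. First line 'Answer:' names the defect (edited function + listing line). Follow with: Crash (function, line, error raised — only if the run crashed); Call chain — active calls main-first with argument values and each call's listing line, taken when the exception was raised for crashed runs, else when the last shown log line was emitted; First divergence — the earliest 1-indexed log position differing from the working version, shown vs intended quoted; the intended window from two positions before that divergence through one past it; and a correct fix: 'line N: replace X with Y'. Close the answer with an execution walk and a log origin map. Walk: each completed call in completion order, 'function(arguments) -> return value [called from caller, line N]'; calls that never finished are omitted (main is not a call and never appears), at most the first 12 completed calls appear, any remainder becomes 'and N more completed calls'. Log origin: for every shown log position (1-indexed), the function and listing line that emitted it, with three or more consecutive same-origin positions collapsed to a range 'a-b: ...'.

Answer: the defect is in verify_load at line 5.
The tell: The earliest visible damage is log position 7 — 'recursing at 7 carrying 16' rather than the intended 'recursing at 7 carrying 8'.
Call chain: main -> sum_active(2, 1) (called at line 34).
First divergence: position 7 — the shown line 'recursing at 7 carrying 16' should read 'recursing at 7 carrying 8'.
Intended log window:
  5: intermediate pair 38, 8
  6: recursing at 8 carrying 0
  7: recursing at 7 carrying 8
  8: recursing at 6 carrying 15
Execution walk:
  merge_totals([12, 11, 12, 3]) -> 38  [called from scan_readings, line 17]
  verify_load(0, 2) -> 2  [called from verify_load, line 5]
  verify_load(1, 4) -> 2  [called from verify_load, line 5]
  verify_load(2, 6) -> 2  [called from verify_load, line 5]
  verify_load(3, 8) -> 2  [called from verify_load, line 5]
  verify_load(4, 10) -> 2  [called from verify_load, line 5]
  verify_load(5, 12) -> 2  [called from verify_load, line 5]
  verify_load(6, 14) -> 2  [called from verify_load, line 5]
  verify_load(7, 16) -> 2  [called from verify_load, line 5]
  verify_load(8, 0) -> 2  [called from scan_readings, line 20]
  scan_readings([12, 11, 12, 3]) -> 2  [called from main, line 32]
  sum_active(2, 1) -> 2  [called from main, line 34]
Log origin:
  1 — main, line 31
  2 — scan_readings, line 16
  3 — merge_totals, line 8
  4 — merge_totals, line 12
  5 — scan_readings, line 19
  6-13 — verify_load, line 4
  14 — main, line 33
  15 — sum_active, line 23
A correct fix: line 5: replace `mark + mark` with `total + mark`.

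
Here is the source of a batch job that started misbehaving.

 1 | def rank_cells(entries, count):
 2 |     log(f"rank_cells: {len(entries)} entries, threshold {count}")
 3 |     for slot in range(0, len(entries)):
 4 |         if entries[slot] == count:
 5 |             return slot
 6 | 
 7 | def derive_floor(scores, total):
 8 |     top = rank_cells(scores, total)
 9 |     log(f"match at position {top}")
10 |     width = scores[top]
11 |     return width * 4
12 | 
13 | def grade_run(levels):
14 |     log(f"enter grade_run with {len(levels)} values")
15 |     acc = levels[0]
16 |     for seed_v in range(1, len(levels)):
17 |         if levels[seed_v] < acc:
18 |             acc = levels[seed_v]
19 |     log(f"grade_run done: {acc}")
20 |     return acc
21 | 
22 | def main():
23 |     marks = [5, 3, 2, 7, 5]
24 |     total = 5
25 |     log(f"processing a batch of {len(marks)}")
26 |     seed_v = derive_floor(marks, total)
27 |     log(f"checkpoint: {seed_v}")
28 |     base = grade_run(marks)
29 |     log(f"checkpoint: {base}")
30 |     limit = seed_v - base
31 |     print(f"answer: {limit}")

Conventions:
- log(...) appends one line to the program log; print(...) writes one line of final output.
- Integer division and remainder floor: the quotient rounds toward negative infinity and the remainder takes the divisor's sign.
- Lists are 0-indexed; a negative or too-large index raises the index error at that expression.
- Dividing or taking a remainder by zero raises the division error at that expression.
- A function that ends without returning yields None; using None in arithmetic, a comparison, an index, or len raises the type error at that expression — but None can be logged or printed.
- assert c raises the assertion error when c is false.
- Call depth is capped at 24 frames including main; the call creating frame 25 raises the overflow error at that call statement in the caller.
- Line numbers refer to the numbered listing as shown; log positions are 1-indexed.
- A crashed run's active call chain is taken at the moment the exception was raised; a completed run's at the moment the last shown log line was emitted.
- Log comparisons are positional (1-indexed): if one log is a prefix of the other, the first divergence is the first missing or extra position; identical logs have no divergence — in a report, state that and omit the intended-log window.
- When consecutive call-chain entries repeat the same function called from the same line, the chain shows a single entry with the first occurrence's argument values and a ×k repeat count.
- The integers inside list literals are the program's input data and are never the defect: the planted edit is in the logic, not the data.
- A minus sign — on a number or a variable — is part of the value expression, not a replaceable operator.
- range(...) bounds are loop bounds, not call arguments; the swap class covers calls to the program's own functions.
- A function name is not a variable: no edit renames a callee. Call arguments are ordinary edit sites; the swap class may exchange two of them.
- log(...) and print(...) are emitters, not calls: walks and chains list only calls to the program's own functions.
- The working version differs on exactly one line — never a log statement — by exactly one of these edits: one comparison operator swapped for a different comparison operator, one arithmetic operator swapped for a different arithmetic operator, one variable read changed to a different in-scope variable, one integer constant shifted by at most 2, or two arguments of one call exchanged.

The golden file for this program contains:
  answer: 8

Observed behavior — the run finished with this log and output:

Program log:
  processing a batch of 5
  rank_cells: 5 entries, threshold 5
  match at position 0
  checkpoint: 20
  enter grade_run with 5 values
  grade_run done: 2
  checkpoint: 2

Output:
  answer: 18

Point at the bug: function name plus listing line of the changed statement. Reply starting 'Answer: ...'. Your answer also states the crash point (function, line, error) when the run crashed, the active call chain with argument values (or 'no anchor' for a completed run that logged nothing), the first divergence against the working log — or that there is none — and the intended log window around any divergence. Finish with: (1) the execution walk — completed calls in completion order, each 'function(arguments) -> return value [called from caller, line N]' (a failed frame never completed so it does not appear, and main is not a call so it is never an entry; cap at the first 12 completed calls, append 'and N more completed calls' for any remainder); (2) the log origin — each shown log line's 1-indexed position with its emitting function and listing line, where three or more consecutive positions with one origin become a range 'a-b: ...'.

Answer: the defect is in derive_floor at line 11.
The tell: Log line 4 is where behavior first shows: 'checkpoint: 20' appears instead of 'checkpoint: 10'.
Call chain: main.
First divergence: position 4 — the shown line 'checkpoint: 20' should read 'checkpoint: 10'.
Intended log window:
  2: rank_cells: 5 entries, threshold 5
  3: match at position 0
  4: checkpoint: 10
  5: enter grade_run with 5 values
Execution walk:
  rank_cells([5, 3, 2, 7, 5], 5) -> 0  [called from derive_floor, line 8]
  derive_floor([5, 3, 2, 7, 5], 5) -> 20  [called from main, line 26]
  grade_run([5, 3, 2, 7, 5]) -> 2  [called from main, line 28]
Log origin:
  1: logged in main at line 25
  2: logged in rank_cells at line 2
  3: logged in derive_floor at line 9
  4: logged in main at line 27
  5: logged in grade_run at line 14
  6: logged in grade_run at line 19
  7: logged in main at line 29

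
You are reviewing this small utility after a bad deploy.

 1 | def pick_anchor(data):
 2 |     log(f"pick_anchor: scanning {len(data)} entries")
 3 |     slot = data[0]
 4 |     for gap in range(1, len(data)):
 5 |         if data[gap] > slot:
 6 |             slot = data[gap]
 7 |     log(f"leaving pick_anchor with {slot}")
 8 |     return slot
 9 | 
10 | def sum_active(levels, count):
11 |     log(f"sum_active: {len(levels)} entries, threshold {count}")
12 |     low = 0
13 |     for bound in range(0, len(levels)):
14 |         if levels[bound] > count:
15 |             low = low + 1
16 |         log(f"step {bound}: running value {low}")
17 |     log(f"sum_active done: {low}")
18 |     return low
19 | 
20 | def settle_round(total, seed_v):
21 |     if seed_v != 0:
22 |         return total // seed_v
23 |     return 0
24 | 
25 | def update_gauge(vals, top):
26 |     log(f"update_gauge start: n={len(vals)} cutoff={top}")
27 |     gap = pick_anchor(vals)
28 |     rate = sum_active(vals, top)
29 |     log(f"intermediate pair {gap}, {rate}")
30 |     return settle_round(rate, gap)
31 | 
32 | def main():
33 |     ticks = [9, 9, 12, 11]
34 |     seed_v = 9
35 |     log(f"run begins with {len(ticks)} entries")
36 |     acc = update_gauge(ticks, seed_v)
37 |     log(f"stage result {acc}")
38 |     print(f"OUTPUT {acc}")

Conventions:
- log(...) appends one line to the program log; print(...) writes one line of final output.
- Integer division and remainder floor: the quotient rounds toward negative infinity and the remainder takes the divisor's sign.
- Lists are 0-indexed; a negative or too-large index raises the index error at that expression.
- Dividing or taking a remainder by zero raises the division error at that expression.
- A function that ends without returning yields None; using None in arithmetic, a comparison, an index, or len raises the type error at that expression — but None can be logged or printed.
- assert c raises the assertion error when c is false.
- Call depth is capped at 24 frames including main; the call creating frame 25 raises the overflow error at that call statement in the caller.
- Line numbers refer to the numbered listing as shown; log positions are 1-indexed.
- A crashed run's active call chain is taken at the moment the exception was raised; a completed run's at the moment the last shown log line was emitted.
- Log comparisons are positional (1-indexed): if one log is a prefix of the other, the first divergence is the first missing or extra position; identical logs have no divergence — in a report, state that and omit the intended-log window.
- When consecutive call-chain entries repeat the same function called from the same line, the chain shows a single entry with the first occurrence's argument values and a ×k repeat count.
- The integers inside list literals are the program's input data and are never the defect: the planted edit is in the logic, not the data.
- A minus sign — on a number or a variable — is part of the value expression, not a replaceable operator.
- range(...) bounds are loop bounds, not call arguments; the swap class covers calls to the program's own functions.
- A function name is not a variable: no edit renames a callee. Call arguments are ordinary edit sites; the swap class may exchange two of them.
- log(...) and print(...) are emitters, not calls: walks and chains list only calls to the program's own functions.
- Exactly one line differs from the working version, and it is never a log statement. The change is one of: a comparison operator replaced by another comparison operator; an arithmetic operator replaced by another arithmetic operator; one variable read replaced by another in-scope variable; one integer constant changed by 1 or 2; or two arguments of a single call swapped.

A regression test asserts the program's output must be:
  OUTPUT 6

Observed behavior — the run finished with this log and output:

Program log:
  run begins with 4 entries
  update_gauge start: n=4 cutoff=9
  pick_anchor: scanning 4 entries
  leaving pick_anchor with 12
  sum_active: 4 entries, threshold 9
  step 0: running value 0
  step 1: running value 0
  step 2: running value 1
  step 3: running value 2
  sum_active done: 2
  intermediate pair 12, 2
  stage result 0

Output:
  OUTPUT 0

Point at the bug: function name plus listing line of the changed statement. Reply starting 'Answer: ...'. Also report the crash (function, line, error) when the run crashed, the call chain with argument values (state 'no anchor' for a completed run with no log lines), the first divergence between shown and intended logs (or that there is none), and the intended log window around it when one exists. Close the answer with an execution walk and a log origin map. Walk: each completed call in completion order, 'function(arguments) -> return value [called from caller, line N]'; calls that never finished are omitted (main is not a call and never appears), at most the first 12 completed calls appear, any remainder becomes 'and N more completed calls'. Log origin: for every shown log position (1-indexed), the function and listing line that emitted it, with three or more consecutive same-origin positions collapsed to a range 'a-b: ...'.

Answer: the defect is in update_gauge at line 30.
Key observation: Position 12 is the first bad log line: 'stage result 0' should read 'stage result 6'.
Call chain: main.
First divergence: position 12 — the shown line 'stage result 0' should read 'stage result 6'.
Intended log window:
  10: sum_active done: 2
  11: intermediate pair 12, 2
  12: stage result 6
Execution walk:
  pick_anchor([9, 9, 12, 11]) -> 12  [called from update_gauge, line 27]
  sum_active([9, 9, 12, 11], 9) -> 2  [called from update_gauge, line 28]
  settle_round(2, 12) -> 0  [called from update_gauge, line 30]
  update_gauge([9, 9, 12, 11], 9) -> 0  [called from main, line 36]
Origin of each log line:
  1: logged in main at line 35
  2: logged in update_gauge at line 26
  3: logged in pick_anchor at line 2
  4: logged in pick_anchor at line 7
  5: logged in sum_active at line 11
  6-9: logged in sum_active at line 16
  10: logged in sum_active at line 17
  11: logged in update_gauge at line 29
  12: logged in main at line 37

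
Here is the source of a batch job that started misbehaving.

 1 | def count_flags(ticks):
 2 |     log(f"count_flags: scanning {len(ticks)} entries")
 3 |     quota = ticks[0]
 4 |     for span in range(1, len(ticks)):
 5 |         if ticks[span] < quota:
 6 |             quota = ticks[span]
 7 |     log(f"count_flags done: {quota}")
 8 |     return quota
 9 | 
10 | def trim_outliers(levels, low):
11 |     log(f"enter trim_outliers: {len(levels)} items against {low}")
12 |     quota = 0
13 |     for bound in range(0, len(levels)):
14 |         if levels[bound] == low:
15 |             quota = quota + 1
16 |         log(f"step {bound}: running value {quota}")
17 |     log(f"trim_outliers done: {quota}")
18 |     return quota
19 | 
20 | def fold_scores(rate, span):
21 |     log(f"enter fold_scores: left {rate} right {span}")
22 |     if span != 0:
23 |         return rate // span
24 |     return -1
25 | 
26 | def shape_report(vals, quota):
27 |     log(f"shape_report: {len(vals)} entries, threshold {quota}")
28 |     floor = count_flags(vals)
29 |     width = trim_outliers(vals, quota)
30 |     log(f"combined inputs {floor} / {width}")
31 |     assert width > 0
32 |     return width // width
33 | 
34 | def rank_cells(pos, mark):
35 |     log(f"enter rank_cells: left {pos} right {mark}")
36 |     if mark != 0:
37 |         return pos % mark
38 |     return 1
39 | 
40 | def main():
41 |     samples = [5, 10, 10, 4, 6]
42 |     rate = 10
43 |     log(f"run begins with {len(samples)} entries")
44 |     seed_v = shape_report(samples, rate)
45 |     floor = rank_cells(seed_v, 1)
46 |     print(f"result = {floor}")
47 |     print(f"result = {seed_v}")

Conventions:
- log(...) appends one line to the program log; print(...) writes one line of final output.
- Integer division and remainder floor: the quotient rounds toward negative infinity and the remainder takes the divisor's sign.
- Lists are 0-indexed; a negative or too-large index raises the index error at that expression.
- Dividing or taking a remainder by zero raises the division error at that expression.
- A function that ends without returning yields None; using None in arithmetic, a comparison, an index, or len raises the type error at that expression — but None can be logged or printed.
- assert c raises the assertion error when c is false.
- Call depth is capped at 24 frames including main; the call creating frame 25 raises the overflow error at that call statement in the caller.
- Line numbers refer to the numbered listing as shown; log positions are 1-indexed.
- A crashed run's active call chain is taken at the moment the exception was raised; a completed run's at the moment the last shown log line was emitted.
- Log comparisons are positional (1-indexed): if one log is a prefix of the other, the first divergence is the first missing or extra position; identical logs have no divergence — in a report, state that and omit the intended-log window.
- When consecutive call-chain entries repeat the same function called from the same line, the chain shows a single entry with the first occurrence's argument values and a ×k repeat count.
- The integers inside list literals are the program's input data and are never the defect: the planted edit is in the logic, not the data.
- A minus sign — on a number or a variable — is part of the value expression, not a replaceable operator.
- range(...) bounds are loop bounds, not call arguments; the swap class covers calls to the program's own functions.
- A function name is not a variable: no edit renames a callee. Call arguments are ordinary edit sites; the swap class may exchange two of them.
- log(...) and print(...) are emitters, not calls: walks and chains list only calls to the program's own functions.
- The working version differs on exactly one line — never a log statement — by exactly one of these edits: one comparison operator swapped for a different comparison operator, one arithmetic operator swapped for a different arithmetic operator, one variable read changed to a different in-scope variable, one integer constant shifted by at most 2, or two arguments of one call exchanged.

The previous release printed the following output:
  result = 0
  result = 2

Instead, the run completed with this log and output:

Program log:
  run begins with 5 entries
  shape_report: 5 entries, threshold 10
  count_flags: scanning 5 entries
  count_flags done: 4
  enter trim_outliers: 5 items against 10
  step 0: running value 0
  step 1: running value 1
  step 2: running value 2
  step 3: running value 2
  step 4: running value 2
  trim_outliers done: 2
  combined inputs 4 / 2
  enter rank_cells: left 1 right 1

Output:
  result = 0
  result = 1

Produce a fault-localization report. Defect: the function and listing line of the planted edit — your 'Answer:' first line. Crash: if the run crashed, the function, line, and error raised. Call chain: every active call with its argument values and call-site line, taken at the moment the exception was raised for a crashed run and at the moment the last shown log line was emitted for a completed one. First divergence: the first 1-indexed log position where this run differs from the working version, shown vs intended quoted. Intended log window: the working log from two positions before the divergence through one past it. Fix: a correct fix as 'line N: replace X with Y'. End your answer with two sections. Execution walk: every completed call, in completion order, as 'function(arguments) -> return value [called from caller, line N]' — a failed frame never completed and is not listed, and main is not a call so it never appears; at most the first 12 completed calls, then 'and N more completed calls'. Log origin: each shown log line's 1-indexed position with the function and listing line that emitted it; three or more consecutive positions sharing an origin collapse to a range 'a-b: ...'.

Answer: the defect is in shape_report at line 32.
Core observation: At log position 13 the runs split — shown 'enter rank_cells: left 1 right 1', but the working version logs 'enter rank_cells: left 2 right 1'.
Call chain: main -> rank_cells(1, 1) (called at line 45).
First divergence: position 13; shown 'enter rank_cells: left 1 right 1' vs intended 'enter rank_cells: left 2 right 1'.
Intended log window:
  11: trim_outliers done: 2
  12: combined inputs 4 / 2
  13: enter rank_cells: left 2 right 1
Execution walk:
  count_flags([5, 10, 10, 4, 6]) -> 4  [called from shape_report, line 28]
  trim_outliers([5, 10, 10, 4, 6], 10) -> 2  [called from shape_report, line 29]
  shape_report([5, 10, 10, 4, 6], 10) -> 1  [called from main, line 44]
  rank_cells(1, 1) -> 0  [called from main, line 45]
Log origin:
  1: from main, line 43
  2: from shape_report, line 27
  3: from count_flags, line 2
  4: from count_flags, line 7
  5: from trim_outliers, line 11
  6-10: from trim_outliers, line 16
  11: from trim_outliers, line 17
  12: from shape_report, line 30
  13: from rank_cells, line 35
A correct fix: line 32: replace `width // width` with `floor // width`.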